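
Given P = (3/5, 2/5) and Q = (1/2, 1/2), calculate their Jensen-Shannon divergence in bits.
0.0073 bits

Jensen-Shannon divergence is:
JSD(P||Q) = 0.5 × D_KL(P||M) + 0.5 × D_KL(Q||M)
where M = 0.5 × (P + Q) is the mixture distribution.

M = 0.5 × (3/5, 2/5) + 0.5 × (1/2, 1/2) = (11/20, 9/20)

D_KL(P||M) = 0.0073 bits
D_KL(Q||M) = 0.0072 bits

JSD(P||Q) = 0.5 × 0.0073 + 0.5 × 0.0072 = 0.0073 bits

Unlike KL divergence, JSD is symmetric and bounded: 0 ≤ JSD ≤ log(2).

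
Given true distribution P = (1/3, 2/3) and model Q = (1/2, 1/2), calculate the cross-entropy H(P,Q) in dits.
0.3010 dits

Cross-entropy: H(P,Q) = -Σ p(x) log q(x)

Alternatively: H(P,Q) = H(P) + D_KL(P||Q)
H(P) = 0.2764 dits
D_KL(P||Q) = 0.0246 dits

H(P,Q) = 0.2764 + 0.0246 = 0.3010 dits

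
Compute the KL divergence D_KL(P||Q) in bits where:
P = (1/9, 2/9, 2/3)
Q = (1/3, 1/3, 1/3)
0.3606 bits

KL divergence: D_KL(P||Q) = Σ p(x) log(p(x)/q(x))

Computing term by term:
  x=0: 1/9 × log_2[(1/9)/(1/3)] = 1/9 × -1.5850 = -0.1761
  x=1: 2/9 × log_2[(2/9)/(1/3)] = 2/9 × -0.5850 = -0.1300
  x=2: 2/3 × log_2[(2/3)/(1/3)] = 2/3 × 1.0000 = 0.6667

D_KL(P||Q) = 0.3606 bits

Note: KL divergence is always non-negative and equals 0 iff P = Q.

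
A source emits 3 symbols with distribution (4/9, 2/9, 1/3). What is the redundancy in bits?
0.0545 bits

Redundancy measures how far a source is from maximum entropy:
R = H_max - H(X)

Maximum entropy for 3 symbols: H_max = log_2(3) = 1.5850 bits
Actual entropy: H(X) = 1.5305 bits
Redundancy: R = 1.5850 - 1.5305 = 0.0545 bits

This redundancy represents potential for compression: the source could be compressed by 0.0545 bits per symbol.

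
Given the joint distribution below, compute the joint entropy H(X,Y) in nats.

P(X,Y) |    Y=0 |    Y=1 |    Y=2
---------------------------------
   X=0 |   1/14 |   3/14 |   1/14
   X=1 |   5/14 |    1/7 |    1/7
1.6308 nats

Joint entropy is H(X,Y) = -Σ_{x,y} p(x,y) log p(x,y).

Summing over all non-zero entries:
H(X,Y) = -[1/14·log_e(1/14) + 3/14·log_e(3/14) + 1/14·log_e(1/14) + 5/14·log_e(5/14) + 1/7·log_e(1/7) + 1/7·log_e(1/7)]
H(X,Y) = 1.6308 nats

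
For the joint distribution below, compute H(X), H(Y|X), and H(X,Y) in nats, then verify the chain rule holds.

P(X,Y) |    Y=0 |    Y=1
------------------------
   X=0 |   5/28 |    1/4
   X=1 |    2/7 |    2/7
H(X,Y) = 1.3701, H(X) = 0.6829, H(Y|X) = 0.6872 (all in nats)

Chain rule: H(X,Y) = H(X) + H(Y|X)

Left side — joint entropy directly:
H(X,Y) = -Σ p(x,y) log p(x,y) = 1.3701 nats

Right side — compute H(Y|X) from the conditional distributions:
P(X) = (3/7, 4/7), so H(X) = 0.6829 nats
H(Y|X) = Σ_x P(X=x) · H(Y|X=x):
  P(Y|X=0) = (5/12, 7/12), H(Y|X=0) = 0.6792, weight P(X=0) = 3/7
  P(Y|X=1) = (1/2, 1/2), H(Y|X=1) = 0.6931, weight P(X=1) = 4/7
H(Y|X) = 0.6872 nats

H(X) + H(Y|X) = 0.6829 + 0.6872 = 1.3701 nats

Both sides equal 1.3701 nats. ✓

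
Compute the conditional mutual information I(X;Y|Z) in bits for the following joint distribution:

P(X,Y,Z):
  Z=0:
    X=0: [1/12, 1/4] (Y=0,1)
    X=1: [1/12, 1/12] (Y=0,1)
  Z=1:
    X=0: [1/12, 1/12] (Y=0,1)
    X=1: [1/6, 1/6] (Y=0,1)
0.0221 bits

Conditional mutual information: I(X;Y|Z) = H(X|Z) + H(Y|Z) - H(X,Y|Z)

H(Z) = 1.0000
H(X,Z) = 1.9183 → H(X|Z) = 0.9183
H(Y,Z) = 1.9591 → H(Y|Z) = 0.9591
H(X,Y,Z) = 2.8554 → H(X,Y|Z) = 1.8554

I(X;Y|Z) = 0.9183 + 0.9591 - 1.8554 = 0.0221 bits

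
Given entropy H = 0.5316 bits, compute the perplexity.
1.4455

Perplexity is 2^H (or exp(H) for natural log).

H = 0.5316 bits
Perplexity = 2^0.5316 = 1.4455

Interpretation: The model's uncertainty is equivalent to choosing uniformly among 1.4 options.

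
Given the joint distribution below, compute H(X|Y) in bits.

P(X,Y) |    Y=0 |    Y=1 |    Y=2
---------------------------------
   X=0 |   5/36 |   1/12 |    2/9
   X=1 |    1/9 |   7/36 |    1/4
0.9636 bits

Using the chain rule: H(X|Y) = H(X,Y) - H(Y)

First, compute H(X,Y) = 2.4881 bits

Marginal P(Y) = (1/4, 5/18, 17/36)
H(Y) = 1.5245 bits

H(X|Y) = H(X,Y) - H(Y) = 2.4881 - 1.5245 = 0.9636 bits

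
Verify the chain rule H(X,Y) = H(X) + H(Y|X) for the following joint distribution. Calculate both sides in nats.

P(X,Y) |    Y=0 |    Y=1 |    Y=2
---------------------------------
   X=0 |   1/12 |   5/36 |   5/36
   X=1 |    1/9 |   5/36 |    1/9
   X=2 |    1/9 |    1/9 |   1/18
H(X,Y) = 2.1667, H(X) = 1.0914, H(Y|X) = 1.0753 (all in nats)

Chain rule: H(X,Y) = H(X) + H(Y|X)

Left side — joint entropy directly:
H(X,Y) = -Σ p(x,y) log p(x,y) = 2.1667 nats

Right side — compute H(Y|X) from the conditional distributions:
P(X) = (13/36, 13/36, 5/18), so H(X) = 1.0914 nats
H(Y|X) = Σ_x P(X=x) · H(Y|X=x):
  P(Y|X=0) = (3/13, 5/13, 5/13), H(Y|X=0) = 1.0734, weight P(X=0) = 13/36
  P(Y|X=1) = (4/13, 5/13, 4/13), H(Y|X=1) = 1.0928, weight P(X=1) = 13/36
  P(Y|X=2) = (2/5, 2/5, 1/5), H(Y|X=2) = 1.0549, weight P(X=2) = 5/18
H(Y|X) = 1.0753 nats

H(X) + H(Y|X) = 1.0914 + 1.0753 = 2.1667 nats

Both sides equal 2.1667 nats. ✓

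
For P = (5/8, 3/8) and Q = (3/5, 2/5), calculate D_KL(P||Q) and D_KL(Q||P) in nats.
D_KL(P||Q) = 0.0013, D_KL(Q||P) = 0.0013

KL divergence is not symmetric: D_KL(P||Q) ≠ D_KL(Q||P) in general.

D_KL(P||Q) = 0.0013 nats
D_KL(Q||P) = 0.0013 nats

In this case they happen to be equal (to 4 decimal places).

This asymmetry is why KL divergence is not a true distance metric.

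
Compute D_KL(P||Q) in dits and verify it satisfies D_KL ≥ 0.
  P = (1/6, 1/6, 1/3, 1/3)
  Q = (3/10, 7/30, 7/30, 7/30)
0.0364 dits

KL divergence satisfies the Gibbs inequality: D_KL(P||Q) ≥ 0 for all distributions P, Q.

D_KL(P||Q) = Σ p(x) log(p(x)/q(x))
Term by term:
  x=0: 1/6 × log_10[(1/6)/(3/10)] = -0.0425
  x=1: 1/6 × log_10[(1/6)/(7/30)] = -0.0244
  x=2: 1/3 × log_10[(1/3)/(7/30)] = 0.0516
  x=3: 1/3 × log_10[(1/3)/(7/30)] = 0.0516
D_KL(P||Q) = 0.0364 dits

D_KL(P||Q) = 0.0364 ≥ 0 ✓

This non-negativity is a fundamental property: relative entropy cannot be negative because it measures how different Q is from P.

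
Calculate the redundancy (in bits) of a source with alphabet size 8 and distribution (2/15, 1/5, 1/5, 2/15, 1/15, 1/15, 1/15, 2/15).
0.1271 bits

Redundancy measures how far a source is from maximum entropy:
R = H_max - H(X)

Maximum entropy for 8 symbols: H_max = log_2(8) = 3.0000 bits
Actual entropy: H(X) = 2.8729 bits
Redundancy: R = 3.0000 - 2.8729 = 0.1271 bits

This redundancy represents potential for compression: the source could be compressed by 0.1271 bits per symbol.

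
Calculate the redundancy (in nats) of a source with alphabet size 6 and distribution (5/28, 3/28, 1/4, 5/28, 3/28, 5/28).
0.0436 nats

Redundancy measures how far a source is from maximum entropy:
R = H_max - H(X)

Maximum entropy for 6 symbols: H_max = log_e(6) = 1.7918 nats
Actual entropy: H(X) = 1.7481 nats
Redundancy: R = 1.7918 - 1.7481 = 0.0436 nats

This redundancy represents potential for compression: the source could be compressed by 0.0436 nats per symbol.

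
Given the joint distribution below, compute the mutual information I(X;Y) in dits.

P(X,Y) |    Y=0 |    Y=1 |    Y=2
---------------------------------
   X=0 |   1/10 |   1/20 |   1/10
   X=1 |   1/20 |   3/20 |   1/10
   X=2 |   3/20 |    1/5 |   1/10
0.0193 dits

Mutual information: I(X;Y) = H(X) + H(Y) - H(X,Y)

Marginals:
P(X) = (1/4, 3/10, 9/20), H(X) = 0.4634 dits
P(Y) = (3/10, 2/5, 3/10), H(Y) = 0.4729 dits

Joint entropy: H(X,Y) = 0.9171 dits

I(X;Y) = 0.4634 + 0.4729 - 0.9171 = 0.0193 dits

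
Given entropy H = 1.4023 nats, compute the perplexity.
4.0645

Perplexity is e^H (or exp(H) for natural log).

H = 1.4023 nats
Perplexity = e^1.4023 = 4.0645

Interpretation: The model's uncertainty is equivalent to choosing uniformly among 4.1 options.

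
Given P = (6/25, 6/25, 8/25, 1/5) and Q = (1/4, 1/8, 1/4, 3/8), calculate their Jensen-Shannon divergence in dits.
0.0108 dits

Jensen-Shannon divergence is:
JSD(P||Q) = 0.5 × D_KL(P||M) + 0.5 × D_KL(Q||M)
where M = 0.5 × (P + Q) is the mixture distribution.

M = 0.5 × (6/25, 6/25, 8/25, 1/5) + 0.5 × (1/4, 1/8, 1/4, 3/8) = (0.245, 0.1825, 0.285, 0.2875)

D_KL(P||M) = 0.0110 dits
D_KL(Q||M) = 0.0107 dits

JSD(P||Q) = 0.5 × 0.0110 + 0.5 × 0.0107 = 0.0108 dits

Unlike KL divergence, JSD is symmetric and bounded: 0 ≤ JSD ≤ log(2).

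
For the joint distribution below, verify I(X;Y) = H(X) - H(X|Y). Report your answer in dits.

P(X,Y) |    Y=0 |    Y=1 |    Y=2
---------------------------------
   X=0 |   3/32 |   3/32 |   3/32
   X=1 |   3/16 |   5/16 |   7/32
I(X;Y) = 0.0021 dits

Mutual information has multiple equivalent forms:
- I(X;Y) = H(X) - H(X|Y)
- I(X;Y) = H(Y) - H(Y|X)
- I(X;Y) = H(X) + H(Y) - H(X,Y)

Computing all quantities:
H(X) = 0.2580, H(Y) = 0.4717, H(X,Y) = 0.7277
H(X|Y) = 0.2560, H(Y|X) = 0.4697

Verification:
H(X) - H(X|Y) = 0.2580 - 0.2560 = 0.0021
H(Y) - H(Y|X) = 0.4717 - 0.4697 = 0.0021
H(X) + H(Y) - H(X,Y) = 0.2580 + 0.4717 - 0.7277 = 0.0021

All forms give I(X;Y) = 0.0021 dits. ✓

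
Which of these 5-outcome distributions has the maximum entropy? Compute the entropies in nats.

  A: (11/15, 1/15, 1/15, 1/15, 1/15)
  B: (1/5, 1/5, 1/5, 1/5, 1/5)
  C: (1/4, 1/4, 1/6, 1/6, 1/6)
B

For a discrete distribution over n outcomes, entropy is maximized by the uniform distribution.

Computing entropies:
H(A) = 0.9496 nats
H(B) = 1.6094 nats
H(C) = 1.5890 nats

The uniform distribution (where all probabilities equal 1/5) achieves the maximum entropy of log_e(5) = 1.6094 nats.

Distribution B has the highest entropy.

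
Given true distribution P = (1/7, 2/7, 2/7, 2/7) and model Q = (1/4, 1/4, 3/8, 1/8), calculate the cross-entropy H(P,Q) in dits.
0.6378 dits

Cross-entropy: H(P,Q) = -Σ p(x) log q(x)

Alternatively: H(P,Q) = H(P) + D_KL(P||Q)
H(P) = 0.5871 dits
D_KL(P||Q) = 0.0507 dits

H(P,Q) = 0.5871 + 0.0507 = 0.6378 dits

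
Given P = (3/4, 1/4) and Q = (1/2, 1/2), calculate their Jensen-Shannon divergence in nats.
0.0338 nats

Jensen-Shannon divergence is:
JSD(P||Q) = 0.5 × D_KL(P||M) + 0.5 × D_KL(Q||M)
where M = 0.5 × (P + Q) is the mixture distribution.

M = 0.5 × (3/4, 1/4) + 0.5 × (1/2, 1/2) = (5/8, 3/8)

D_KL(P||M) = 0.0354 nats
D_KL(Q||M) = 0.0323 nats

JSD(P||Q) = 0.5 × 0.0354 + 0.5 × 0.0323 = 0.0338 nats

Unlike KL divergence, JSD is symmetric and bounded: 0 ≤ JSD ≤ log(2).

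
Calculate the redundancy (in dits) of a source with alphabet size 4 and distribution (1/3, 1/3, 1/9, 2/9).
0.0328 dits

Redundancy measures how far a source is from maximum entropy:
R = H_max - H(X)

Maximum entropy for 4 symbols: H_max = log_10(4) = 0.6021 dits
Actual entropy: H(X) = 0.5693 dits
Redundancy: R = 0.6021 - 0.5693 = 0.0328 dits

This redundancy represents potential for compression: the source could be compressed by 0.0328 dits per symbol.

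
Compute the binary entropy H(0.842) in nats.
0.4363 nats

The binary entropy function is:
H(p) = -p log(p) - (1-p) log(1-p)

H(0.842) = -0.842 × log_e(0.842) - 0.158 × log_e(0.158)
H(0.842) = 0.4363 nats

Note: Binary entropy is maximized at p=0.5 (H=1 bit) and minimized at p=0 or p=1 (H=0).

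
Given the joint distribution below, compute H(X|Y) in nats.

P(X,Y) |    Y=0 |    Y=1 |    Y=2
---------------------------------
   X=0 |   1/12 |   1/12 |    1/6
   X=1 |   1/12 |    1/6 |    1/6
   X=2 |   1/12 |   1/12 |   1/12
1.0608 nats

Using the chain rule: H(X|Y) = H(X,Y) - H(Y)

First, compute H(X,Y) = 2.1383 nats

Marginal P(Y) = (1/4, 1/3, 5/12)
H(Y) = 1.0776 nats

H(X|Y) = H(X,Y) - H(Y) = 2.1383 - 1.0776 = 1.0608 nats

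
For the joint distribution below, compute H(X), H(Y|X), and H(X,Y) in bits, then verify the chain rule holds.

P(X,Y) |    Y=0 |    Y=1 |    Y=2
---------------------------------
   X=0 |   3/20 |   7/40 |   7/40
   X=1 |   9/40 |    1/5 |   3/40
H(X,Y) = 2.5195, H(X) = 1.0000, H(Y|X) = 1.5195 (all in bits)

Chain rule: H(X,Y) = H(X) + H(Y|X)

Left side — joint entropy directly:
H(X,Y) = -Σ p(x,y) log p(x,y) = 2.5195 bits

Right side — compute H(Y|X) from the conditional distributions:
P(X) = (1/2, 1/2), so H(X) = 1.0000 bits
H(Y|X) = Σ_x P(X=x) · H(Y|X=x):
  P(Y|X=0) = (3/10, 7/20, 7/20), H(Y|X=0) = 1.5813, weight P(X=0) = 1/2
  P(Y|X=1) = (9/20, 2/5, 3/20), H(Y|X=1) = 1.4577, weight P(X=1) = 1/2
H(Y|X) = 1.5195 bits

H(X) + H(Y|X) = 1.0000 + 1.5195 = 2.5195 bits

Both sides equal 2.5195 bits. ✓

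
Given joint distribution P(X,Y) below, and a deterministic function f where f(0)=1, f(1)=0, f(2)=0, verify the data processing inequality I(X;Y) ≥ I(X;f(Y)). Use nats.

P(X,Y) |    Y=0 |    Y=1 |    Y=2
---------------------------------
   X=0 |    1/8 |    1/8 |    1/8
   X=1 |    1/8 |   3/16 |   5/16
I(X;Y) = 0.0162, I(X;f(Y)) = 0.0109, inequality holds: 0.0162 ≥ 0.0109

Data Processing Inequality: For any Markov chain X → Y → Z, we have I(X;Y) ≥ I(X;Z).

Here Z = f(Y) is a deterministic function of Y, forming X → Y → Z.

Original I(X;Y) = 0.0162 nats

After applying f:
P(X,Z) where Z=f(Y):
- P(X,Z=0) = P(X,Y=1) + P(X,Y=2)
- P(X,Z=1) = P(X,Y=0)

I(X;Z) = I(X;f(Y)) = 0.0109 nats

Verification: 0.0162 ≥ 0.0109 ✓

Information cannot be created by processing; the function f can only lose information about X.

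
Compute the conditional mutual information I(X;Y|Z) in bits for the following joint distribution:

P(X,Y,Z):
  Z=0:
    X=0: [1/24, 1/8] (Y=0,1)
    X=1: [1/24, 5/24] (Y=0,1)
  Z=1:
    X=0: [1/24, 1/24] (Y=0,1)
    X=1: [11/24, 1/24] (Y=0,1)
0.0580 bits

Conditional mutual information: I(X;Y|Z) = H(X|Z) + H(Y|Z) - H(X,Y|Z)

H(Z) = 0.9799
H(X,Z) = 1.7296 → H(X|Z) = 0.7497
H(Y,Z) = 1.6258 → H(Y|Z) = 0.6459
H(X,Y,Z) = 2.3175 → H(X,Y|Z) = 1.3377

I(X;Y|Z) = 0.7497 + 0.6459 - 1.3377 = 0.0580 bits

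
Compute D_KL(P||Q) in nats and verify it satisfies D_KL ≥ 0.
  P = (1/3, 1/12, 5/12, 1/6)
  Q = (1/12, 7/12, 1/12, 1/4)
0.9030 nats

KL divergence satisfies the Gibbs inequality: D_KL(P||Q) ≥ 0 for all distributions P, Q.

D_KL(P||Q) = Σ p(x) log(p(x)/q(x))
Term by term:
  x=0: 1/3 × log_e[(1/3)/(1/12)] = 0.4621
  x=1: 1/12 × log_e[(1/12)/(7/12)] = -0.1622
  x=2: 5/12 × log_e[(5/12)/(1/12)] = 0.6706
  x=3: 1/6 × log_e[(1/6)/(1/4)] = -0.0676
D_KL(P||Q) = 0.9030 nats

D_KL(P||Q) = 0.9030 ≥ 0 ✓

This non-negativity is a fundamental property: relative entropy cannot be negative because it measures how different Q is from P.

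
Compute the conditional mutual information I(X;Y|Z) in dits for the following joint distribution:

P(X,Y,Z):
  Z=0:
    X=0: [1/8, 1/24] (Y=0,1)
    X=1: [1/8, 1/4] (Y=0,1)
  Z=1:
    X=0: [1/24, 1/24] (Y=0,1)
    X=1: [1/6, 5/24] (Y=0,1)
0.0182 dits

Conditional mutual information: I(X;Y|Z) = H(X|Z) + H(Y|Z) - H(X,Y|Z)

H(Z) = 0.2995
H(X,Z) = 0.5391 → H(X|Z) = 0.2396
H(Y,Z) = 0.5990 → H(Y|Z) = 0.2995
H(X,Y,Z) = 0.8204 → H(X,Y|Z) = 0.5209

I(X;Y|Z) = 0.2396 + 0.2995 - 0.5209 = 0.0182 dits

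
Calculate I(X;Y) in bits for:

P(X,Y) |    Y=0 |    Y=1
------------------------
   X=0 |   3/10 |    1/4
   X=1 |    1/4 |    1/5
0.0001 bits

Mutual information: I(X;Y) = H(X) + H(Y) - H(X,Y)

Marginals:
P(X) = (11/20, 9/20), H(X) = 0.9928 bits
P(Y) = (11/20, 9/20), H(Y) = 0.9928 bits

Joint entropy: H(X,Y) = 1.9855 bits

I(X;Y) = 0.9928 + 0.9928 - 1.9855 = 0.0001 bits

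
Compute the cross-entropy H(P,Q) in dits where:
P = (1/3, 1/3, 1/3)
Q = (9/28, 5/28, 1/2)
0.5140 dits

Cross-entropy: H(P,Q) = -Σ p(x) log q(x)

Alternatively: H(P,Q) = H(P) + D_KL(P||Q)
H(P) = 0.4771 dits
D_KL(P||Q) = 0.0369 dits

H(P,Q) = 0.4771 + 0.0369 = 0.5140 dits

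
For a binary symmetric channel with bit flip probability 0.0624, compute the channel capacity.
0.6631 bits

For a binary symmetric channel (BSC) with error probability p:
Capacity C = 1 - H(p) bits per symbol

where H(p) = -p log₂(p) - (1-p) log₂(1-p) is the binary entropy function.

H(0.0624) = 0.3369 bits
C = 1 - 0.3369 = 0.6631 bits per symbol

This means we can reliably transmit up to 0.6631 bits of information per channel use.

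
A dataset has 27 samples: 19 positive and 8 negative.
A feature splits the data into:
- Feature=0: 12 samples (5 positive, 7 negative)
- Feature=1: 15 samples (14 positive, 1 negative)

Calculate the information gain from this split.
0.2449 bits

Information Gain = H(Y) - H(Y|Feature)

Before split:
P(positive) = 19/27 = 0.7037
H(Y) = 0.8767 bits

After split:
Feature=0: H = 0.9799 bits (weight = 12/27)
Feature=1: H = 0.3534 bits (weight = 15/27)
H(Y|Feature) = (12/27)×0.9799 + (15/27)×0.3534 = 0.6318 bits

Information Gain = 0.8767 - 0.6318 = 0.2449 bits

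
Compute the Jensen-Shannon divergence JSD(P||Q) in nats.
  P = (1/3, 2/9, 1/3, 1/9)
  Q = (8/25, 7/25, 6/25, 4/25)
0.0078 nats

Jensen-Shannon divergence is:
JSD(P||Q) = 0.5 × D_KL(P||M) + 0.5 × D_KL(Q||M)
where M = 0.5 × (P + Q) is the mixture distribution.

M = 0.5 × (1/3, 2/9, 1/3, 1/9) + 0.5 × (8/25, 7/25, 6/25, 4/25) = (0.326667, 0.251111, 0.286667, 0.135556)

D_KL(P||M) = 0.0078 nats
D_KL(Q||M) = 0.0078 nats

JSD(P||Q) = 0.5 × 0.0078 + 0.5 × 0.0078 = 0.0078 nats

Unlike KL divergence, JSD is symmetric and bounded: 0 ≤ JSD ≤ log(2).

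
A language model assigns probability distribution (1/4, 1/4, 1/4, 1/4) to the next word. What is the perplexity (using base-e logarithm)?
4.0000

Perplexity is e^H (or exp(H) for natural log).

First, H = -Σ p log p = 1.3863 nats
Perplexity = e^1.3863 = 4.0000

Interpretation: The model's uncertainty is equivalent to choosing uniformly among 4.0 options.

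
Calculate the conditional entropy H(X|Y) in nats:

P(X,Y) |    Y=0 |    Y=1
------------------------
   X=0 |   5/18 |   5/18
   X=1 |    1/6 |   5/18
0.6791 nats

Using the chain rule: H(X|Y) = H(X,Y) - H(Y)

First, compute H(X,Y) = 1.3661 nats

Marginal P(Y) = (4/9, 5/9)
H(Y) = 0.6870 nats

H(X|Y) = H(X,Y) - H(Y) = 1.3661 - 0.6870 = 0.6791 nats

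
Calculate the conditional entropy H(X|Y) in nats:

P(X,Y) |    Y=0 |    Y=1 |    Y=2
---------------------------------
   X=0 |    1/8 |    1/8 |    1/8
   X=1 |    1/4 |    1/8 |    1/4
0.6507 nats

Using the chain rule: H(X|Y) = H(X,Y) - H(Y)

First, compute H(X,Y) = 1.7329 nats

Marginal P(Y) = (3/8, 1/4, 3/8)
H(Y) = 1.0822 nats

H(X|Y) = H(X,Y) - H(Y) = 1.7329 - 1.0822 = 0.6507 nats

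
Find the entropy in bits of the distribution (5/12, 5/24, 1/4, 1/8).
1.8727 bits

Shannon entropy is H(X) = -Σ p(x) log p(x).

For P = (5/12, 5/24, 1/4, 1/8):
H = -5/12 × log_2(5/12) -5/24 × log_2(5/24) -1/4 × log_2(1/4) -1/8 × log_2(1/8)
H = 1.8727 bits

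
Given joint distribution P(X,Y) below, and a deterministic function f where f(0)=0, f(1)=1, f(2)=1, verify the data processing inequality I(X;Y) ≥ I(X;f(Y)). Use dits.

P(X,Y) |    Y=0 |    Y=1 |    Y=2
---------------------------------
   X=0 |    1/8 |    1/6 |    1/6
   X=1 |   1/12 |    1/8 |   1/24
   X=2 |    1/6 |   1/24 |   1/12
I(X;Y) = 0.0270, I(X;f(Y)) = 0.0151, inequality holds: 0.0270 ≥ 0.0151

Data Processing Inequality: For any Markov chain X → Y → Z, we have I(X;Y) ≥ I(X;Z).

Here Z = f(Y) is a deterministic function of Y, forming X → Y → Z.

Original I(X;Y) = 0.0270 dits

After applying f:
P(X,Z) where Z=f(Y):
- P(X,Z=0) = P(X,Y=0)
- P(X,Z=1) = P(X,Y=1) + P(X,Y=2)

I(X;Z) = I(X;f(Y)) = 0.0151 dits

Verification: 0.0270 ≥ 0.0151 ✓

Information cannot be created by processing; the function f can only lose information about X.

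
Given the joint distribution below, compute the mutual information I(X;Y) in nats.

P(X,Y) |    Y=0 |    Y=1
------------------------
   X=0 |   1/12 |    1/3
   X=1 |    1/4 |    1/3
0.0297 nats

Mutual information: I(X;Y) = H(X) + H(Y) - H(X,Y)

Marginals:
P(X) = (5/12, 7/12), H(X) = 0.6792 nats
P(Y) = (1/3, 2/3), H(Y) = 0.6365 nats

Joint entropy: H(X,Y) = 1.2861 nats

I(X;Y) = 0.6792 + 0.6365 - 1.2861 = 0.0297 nats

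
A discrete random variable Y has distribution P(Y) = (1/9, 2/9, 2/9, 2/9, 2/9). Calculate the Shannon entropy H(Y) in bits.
2.2810 bits

Shannon entropy is H(X) = -Σ p(x) log p(x).

For P = (1/9, 2/9, 2/9, 2/9, 2/9):
H = -1/9 × log_2(1/9) -2/9 × log_2(2/9) -2/9 × log_2(2/9) -2/9 × log_2(2/9) -2/9 × log_2(2/9)
H = 2.2810 bits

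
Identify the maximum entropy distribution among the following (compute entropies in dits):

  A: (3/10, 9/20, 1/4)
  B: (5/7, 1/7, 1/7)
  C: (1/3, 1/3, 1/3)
C

For a discrete distribution over n outcomes, entropy is maximized by the uniform distribution.

Computing entropies:
H(A) = 0.4634 dits
H(B) = 0.3458 dits
H(C) = 0.4771 dits

The uniform distribution (where all probabilities equal 1/3) achieves the maximum entropy of log_10(3) = 0.4771 dits.

Distribution C has the highest entropy.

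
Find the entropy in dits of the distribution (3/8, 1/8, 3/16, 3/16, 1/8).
0.6581 dits

Shannon entropy is H(X) = -Σ p(x) log p(x).

For P = (3/8, 1/8, 3/16, 3/16, 1/8):
H = -3/8 × log_10(3/8) -1/8 × log_10(1/8) -3/16 × log_10(3/16) -3/16 × log_10(3/16) -1/8 × log_10(1/8)
H = 0.6581 dits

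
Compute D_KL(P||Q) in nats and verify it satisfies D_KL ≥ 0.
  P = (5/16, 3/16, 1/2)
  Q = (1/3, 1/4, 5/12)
0.0171 nats

KL divergence satisfies the Gibbs inequality: D_KL(P||Q) ≥ 0 for all distributions P, Q.

D_KL(P||Q) = Σ p(x) log(p(x)/q(x))
Term by term:
  x=0: 5/16 × log_e[(5/16)/(1/3)] = -0.0202
  x=1: 3/16 × log_e[(3/16)/(1/4)] = -0.0539
  x=2: 1/2 × log_e[(1/2)/(5/12)] = 0.0912
D_KL(P||Q) = 0.0171 nats

D_KL(P||Q) = 0.0171 ≥ 0 ✓

This non-negativity is a fundamental property: relative entropy cannot be negative because it measures how different Q is from P.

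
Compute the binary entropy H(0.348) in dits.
0.2806 dits

The binary entropy function is:
H(p) = -p log(p) - (1-p) log(1-p)

H(0.348) = -0.348 × log_10(0.348) - 0.652 × log_10(0.652)
H(0.348) = 0.2806 dits

Note: Binary entropy is maximized at p=0.5 (H=1 bit) and minimized at p=0 or p=1 (H=0).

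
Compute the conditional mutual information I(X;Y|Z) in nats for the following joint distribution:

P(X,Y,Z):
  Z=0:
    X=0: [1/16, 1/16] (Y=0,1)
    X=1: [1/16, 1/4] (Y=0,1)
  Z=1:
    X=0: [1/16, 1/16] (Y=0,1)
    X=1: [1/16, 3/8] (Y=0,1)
0.0506 nats

Conditional mutual information: I(X;Y|Z) = H(X|Z) + H(Y|Z) - H(X,Y|Z)

H(Z) = 0.6853
H(X,Z) = 1.2450 → H(X|Z) = 0.5597
H(Y,Z) = 1.2450 → H(Y|Z) = 0.5597
H(X,Y,Z) = 1.7541 → H(X,Y|Z) = 1.0688

I(X;Y|Z) = 0.5597 + 0.5597 - 1.0688 = 0.0506 nats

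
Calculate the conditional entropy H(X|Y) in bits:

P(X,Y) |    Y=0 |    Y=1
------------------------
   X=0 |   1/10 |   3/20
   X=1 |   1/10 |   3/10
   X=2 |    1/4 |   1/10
1.4354 bits

Using the chain rule: H(X|Y) = H(X,Y) - H(Y)

First, compute H(X,Y) = 2.4282 bits

Marginal P(Y) = (9/20, 11/20)
H(Y) = 0.9928 bits

H(X|Y) = H(X,Y) - H(Y) = 2.4282 - 0.9928 = 1.4354 bits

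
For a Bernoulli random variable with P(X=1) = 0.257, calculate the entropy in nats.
0.5699 nats

The binary entropy function is:
H(p) = -p log(p) - (1-p) log(1-p)

H(0.257) = -0.257 × log_e(0.257) - 0.743 × log_e(0.743)
H(0.257) = 0.5699 nats

Note: Binary entropy is maximized at p=0.5 (H=1 bit) and minimized at p=0 or p=1 (H=0).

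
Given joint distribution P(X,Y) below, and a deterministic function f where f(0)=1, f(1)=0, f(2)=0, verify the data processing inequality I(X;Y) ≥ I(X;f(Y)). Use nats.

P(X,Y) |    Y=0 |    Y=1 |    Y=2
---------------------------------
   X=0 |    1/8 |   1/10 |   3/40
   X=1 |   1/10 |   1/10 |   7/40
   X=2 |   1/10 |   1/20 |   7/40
I(X;Y) = 0.0347, I(X;f(Y)) = 0.0088, inequality holds: 0.0347 ≥ 0.0088

Data Processing Inequality: For any Markov chain X → Y → Z, we have I(X;Y) ≥ I(X;Z).

Here Z = f(Y) is a deterministic function of Y, forming X → Y → Z.

Original I(X;Y) = 0.0347 nats

After applying f:
P(X,Z) where Z=f(Y):
- P(X,Z=0) = P(X,Y=1) + P(X,Y=2)
- P(X,Z=1) = P(X,Y=0)

I(X;Z) = I(X;f(Y)) = 0.0088 nats

Verification: 0.0347 ≥ 0.0088 ✓

Information cannot be created by processing; the function f can only lose information about X.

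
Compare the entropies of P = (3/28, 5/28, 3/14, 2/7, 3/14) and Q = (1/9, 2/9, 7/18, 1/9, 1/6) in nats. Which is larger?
P

Computing entropies in nats:
H(P) = 1.5651
H(Q) = 1.4884

Distribution P has higher entropy.

Intuition: The distribution closer to uniform (more spread out) has higher entropy.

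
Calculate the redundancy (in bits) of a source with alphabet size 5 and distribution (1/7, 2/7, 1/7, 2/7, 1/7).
0.0860 bits

Redundancy measures how far a source is from maximum entropy:
R = H_max - H(X)

Maximum entropy for 5 symbols: H_max = log_2(5) = 2.3219 bits
Actual entropy: H(X) = 2.2359 bits
Redundancy: R = 2.3219 - 2.2359 = 0.0860 bits

This redundancy represents potential for compression: the source could be compressed by 0.0860 bits per symbol.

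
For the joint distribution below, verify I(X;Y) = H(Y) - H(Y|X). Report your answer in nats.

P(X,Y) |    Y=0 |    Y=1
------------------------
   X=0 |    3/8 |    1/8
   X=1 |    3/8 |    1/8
I(X;Y) = 0.0000 nats

Mutual information has multiple equivalent forms:
- I(X;Y) = H(X) - H(X|Y)
- I(X;Y) = H(Y) - H(Y|X)
- I(X;Y) = H(X) + H(Y) - H(X,Y)

Computing all quantities:
H(X) = 0.6931, H(Y) = 0.5623, H(X,Y) = 1.2555
H(X|Y) = 0.6931, H(Y|X) = 0.5623

Verification:
H(X) - H(X|Y) = 0.6931 - 0.6931 = 0.0000
H(Y) - H(Y|X) = 0.5623 - 0.5623 = 0.0000
H(X) + H(Y) - H(X,Y) = 0.6931 + 0.5623 - 1.2555 = 0.0000

All forms give I(X;Y) = 0.0000 nats. ✓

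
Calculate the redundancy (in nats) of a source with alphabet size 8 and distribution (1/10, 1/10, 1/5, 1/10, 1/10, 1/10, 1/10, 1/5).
0.0541 nats

Redundancy measures how far a source is from maximum entropy:
R = H_max - H(X)

Maximum entropy for 8 symbols: H_max = log_e(8) = 2.0794 nats
Actual entropy: H(X) = 2.0253 nats
Redundancy: R = 2.0794 - 2.0253 = 0.0541 nats

This redundancy represents potential for compression: the source could be compressed by 0.0541 nats per symbol.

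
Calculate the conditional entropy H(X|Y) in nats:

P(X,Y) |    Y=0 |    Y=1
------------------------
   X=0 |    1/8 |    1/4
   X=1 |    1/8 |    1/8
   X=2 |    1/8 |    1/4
1.0713 nats

Using the chain rule: H(X|Y) = H(X,Y) - H(Y)

First, compute H(X,Y) = 1.7329 nats

Marginal P(Y) = (3/8, 5/8)
H(Y) = 0.6616 nats

H(X|Y) = H(X,Y) - H(Y) = 1.7329 - 0.6616 = 1.0713 nats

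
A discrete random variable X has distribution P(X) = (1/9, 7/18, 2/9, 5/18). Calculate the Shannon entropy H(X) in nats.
1.3015 nats

Shannon entropy is H(X) = -Σ p(x) log p(x).

For P = (1/9, 7/18, 2/9, 5/18):
H = -1/9 × log_e(1/9) -7/18 × log_e(7/18) -2/9 × log_e(2/9) -5/18 × log_e(5/18)
H = 1.3015 nats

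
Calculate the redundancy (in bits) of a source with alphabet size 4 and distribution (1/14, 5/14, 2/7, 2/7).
0.1648 bits

Redundancy measures how far a source is from maximum entropy:
R = H_max - H(X)

Maximum entropy for 4 symbols: H_max = log_2(4) = 2.0000 bits
Actual entropy: H(X) = 1.8352 bits
Redundancy: R = 2.0000 - 1.8352 = 0.1648 bits

This redundancy represents potential for compression: the source could be compressed by 0.1648 bits per symbol.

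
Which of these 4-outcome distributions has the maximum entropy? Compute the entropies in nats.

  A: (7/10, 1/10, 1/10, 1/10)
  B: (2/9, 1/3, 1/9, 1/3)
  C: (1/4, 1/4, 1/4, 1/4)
C

For a discrete distribution over n outcomes, entropy is maximized by the uniform distribution.

Computing entropies:
H(A) = 0.9404 nats
H(B) = 1.3108 nats
H(C) = 1.3863 nats

The uniform distribution (where all probabilities equal 1/4) achieves the maximum entropy of log_e(4) = 1.3863 nats.

Distribution C has the highest entropy.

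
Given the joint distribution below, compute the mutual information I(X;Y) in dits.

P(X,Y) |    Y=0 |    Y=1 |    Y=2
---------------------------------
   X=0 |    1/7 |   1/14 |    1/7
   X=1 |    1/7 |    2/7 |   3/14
0.0150 dits

Mutual information: I(X;Y) = H(X) + H(Y) - H(X,Y)

Marginals:
P(X) = (5/14, 9/14), H(X) = 0.2831 dits
P(Y) = (2/7, 5/14, 5/14), H(Y) = 0.4748 dits

Joint entropy: H(X,Y) = 0.7429 dits

I(X;Y) = 0.2831 + 0.4748 - 0.7429 = 0.0150 dits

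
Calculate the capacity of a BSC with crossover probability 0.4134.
0.0217 bits

For a binary symmetric channel (BSC) with error probability p:
Capacity C = 1 - H(p) bits per symbol

where H(p) = -p log₂(p) - (1-p) log₂(1-p) is the binary entropy function.

H(0.4134) = 0.9783 bits
C = 1 - 0.9783 = 0.0217 bits per symbol

This means we can reliably transmit up to 0.0217 bits of information per channel use.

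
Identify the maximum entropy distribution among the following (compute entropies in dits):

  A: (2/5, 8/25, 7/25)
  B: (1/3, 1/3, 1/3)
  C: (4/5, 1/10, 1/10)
B

For a discrete distribution over n outcomes, entropy is maximized by the uniform distribution.

Computing entropies:
H(A) = 0.4723 dits
H(B) = 0.4771 dits
H(C) = 0.2775 dits

The uniform distribution (where all probabilities equal 1/3) achieves the maximum entropy of log_10(3) = 0.4771 dits.

Distribution B has the highest entropy.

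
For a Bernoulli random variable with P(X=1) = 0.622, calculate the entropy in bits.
0.9566 bits

The binary entropy function is:
H(p) = -p log(p) - (1-p) log(1-p)

H(0.622) = -0.622 × log_2(0.622) - 0.378 × log_2(0.378)
H(0.622) = 0.9566 bits

Note: Binary entropy is maximized at p=0.5 (H=1 bit) and minimized at p=0 or p=1 (H=0).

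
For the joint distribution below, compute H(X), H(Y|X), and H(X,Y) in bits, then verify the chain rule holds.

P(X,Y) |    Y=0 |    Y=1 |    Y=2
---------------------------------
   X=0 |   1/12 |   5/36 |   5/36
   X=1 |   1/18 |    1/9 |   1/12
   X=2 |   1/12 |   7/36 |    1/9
H(X,Y) = 3.0828, H(X) = 1.5605, H(Y|X) = 1.5223 (all in bits)

Chain rule: H(X,Y) = H(X) + H(Y|X)

Left side — joint entropy directly:
H(X,Y) = -Σ p(x,y) log p(x,y) = 3.0828 bits

Right side — compute H(Y|X) from the conditional distributions:
P(X) = (13/36, 1/4, 7/18), so H(X) = 1.5605 bits
H(Y|X) = Σ_x P(X=x) · H(Y|X=x):
  P(Y|X=0) = (3/13, 5/13, 5/13), H(Y|X=0) = 1.5486, weight P(X=0) = 13/36
  P(Y|X=1) = (2/9, 4/9, 1/3), H(Y|X=1) = 1.5305, weight P(X=1) = 1/4
  P(Y|X=2) = (3/14, 1/2, 2/7), H(Y|X=2) = 1.4926, weight P(X=2) = 7/18
H(Y|X) = 1.5223 bits

H(X) + H(Y|X) = 1.5605 + 1.5223 = 3.0828 bits

Both sides equal 3.0828 bits. ✓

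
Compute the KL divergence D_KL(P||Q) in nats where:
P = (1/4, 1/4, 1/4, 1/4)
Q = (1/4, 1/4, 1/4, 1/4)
0.0000 nats

KL divergence: D_KL(P||Q) = Σ p(x) log(p(x)/q(x))

Computing term by term:
  x=0: 1/4 × log_e[(1/4)/(1/4)] = 1/4 × 0.0000 = 0.0000
  x=1: 1/4 × log_e[(1/4)/(1/4)] = 1/4 × 0.0000 = 0.0000
  x=2: 1/4 × log_e[(1/4)/(1/4)] = 1/4 × 0.0000 = 0.0000
  x=3: 1/4 × log_e[(1/4)/(1/4)] = 1/4 × 0.0000 = 0.0000

D_KL(P||Q) = 0.0000 nats

Note: KL divergence is always non-negative and equals 0 iff P = Q.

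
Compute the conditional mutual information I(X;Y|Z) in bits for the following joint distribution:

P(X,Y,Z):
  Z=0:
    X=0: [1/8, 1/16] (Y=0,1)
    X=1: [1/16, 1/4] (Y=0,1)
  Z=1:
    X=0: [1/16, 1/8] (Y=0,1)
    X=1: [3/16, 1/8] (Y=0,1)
0.1038 bits

Conditional mutual information: I(X;Y|Z) = H(X|Z) + H(Y|Z) - H(X,Y|Z)

H(Z) = 1.0000
H(X,Z) = 1.9544 → H(X|Z) = 0.9544
H(Y,Z) = 1.9772 → H(Y|Z) = 0.9772
H(X,Y,Z) = 2.8278 → H(X,Y|Z) = 1.8278

I(X;Y|Z) = 0.9544 + 0.9772 - 1.8278 = 0.1038 bits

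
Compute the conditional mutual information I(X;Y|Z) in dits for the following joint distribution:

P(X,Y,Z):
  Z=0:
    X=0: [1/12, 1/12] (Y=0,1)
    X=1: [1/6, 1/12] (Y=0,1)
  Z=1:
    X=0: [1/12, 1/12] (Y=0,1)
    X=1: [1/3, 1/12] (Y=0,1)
0.0133 dits

Conditional mutual information: I(X;Y|Z) = H(X|Z) + H(Y|Z) - H(X,Y|Z)

H(Z) = 0.2950
H(X,Z) = 0.5683 → H(X|Z) = 0.2734
H(Y,Z) = 0.5683 → H(Y|Z) = 0.2734
H(X,Y,Z) = 0.8283 → H(X,Y|Z) = 0.5334

I(X;Y|Z) = 0.2734 + 0.2734 - 0.5334 = 0.0133 dits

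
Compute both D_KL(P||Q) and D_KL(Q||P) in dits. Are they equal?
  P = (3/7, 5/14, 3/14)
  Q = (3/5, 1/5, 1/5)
D_KL(P||Q) = 0.0337, D_KL(Q||P) = 0.0313

KL divergence is not symmetric: D_KL(P||Q) ≠ D_KL(Q||P) in general.

D_KL(P||Q) = 0.0337 dits
D_KL(Q||P) = 0.0313 dits

No, they are not equal!

This asymmetry is why KL divergence is not a true distance metric.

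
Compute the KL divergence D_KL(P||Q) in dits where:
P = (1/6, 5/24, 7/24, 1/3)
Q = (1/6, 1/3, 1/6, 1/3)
0.0284 dits

KL divergence: D_KL(P||Q) = Σ p(x) log(p(x)/q(x))

Computing term by term:
  x=0: 1/6 × log_10[(1/6)/(1/6)] = 1/6 × 0.0000 = 0.0000
  x=1: 5/24 × log_10[(5/24)/(1/3)] = 5/24 × -0.2041 = -0.0425
  x=2: 7/24 × log_10[(7/24)/(1/6)] = 7/24 × 0.2430 = 0.0709
  x=3: 1/3 × log_10[(1/3)/(1/3)] = 1/3 × 0.0000 = 0.0000

D_KL(P||Q) = 0.0284 dits

Note: KL divergence is always non-negative and equals 0 iff P = Q.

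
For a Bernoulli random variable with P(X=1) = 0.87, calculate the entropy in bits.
0.5574 bits

The binary entropy function is:
H(p) = -p log(p) - (1-p) log(1-p)

H(0.87) = -0.87 × log_2(0.87) - 0.13 × log_2(0.13)
H(0.87) = 0.5574 bits

Note: Binary entropy is maximized at p=0.5 (H=1 bit) and minimized at p=0 or p=1 (H=0).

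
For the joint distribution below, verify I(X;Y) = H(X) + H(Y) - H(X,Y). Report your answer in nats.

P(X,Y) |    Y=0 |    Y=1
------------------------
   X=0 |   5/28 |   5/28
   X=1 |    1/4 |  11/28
I(X;Y) = 0.0058 nats

Mutual information has multiple equivalent forms:
- I(X;Y) = H(X) - H(X|Y)
- I(X;Y) = H(Y) - H(Y|X)
- I(X;Y) = H(X) + H(Y) - H(X,Y)

Computing all quantities:
H(X) = 0.6518, H(Y) = 0.6829, H(X,Y) = 1.3289
H(X|Y) = 0.6460, H(Y|X) = 0.6771

Verification:
H(X) - H(X|Y) = 0.6518 - 0.6460 = 0.0058
H(Y) - H(Y|X) = 0.6829 - 0.6771 = 0.0058
H(X) + H(Y) - H(X,Y) = 0.6518 + 0.6829 - 1.3289 = 0.0058

All forms give I(X;Y) = 0.0058 nats. ✓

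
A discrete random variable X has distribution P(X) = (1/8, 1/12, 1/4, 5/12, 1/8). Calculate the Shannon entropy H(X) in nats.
1.4383 nats

Shannon entropy is H(X) = -Σ p(x) log p(x).

For P = (1/8, 1/12, 1/4, 5/12, 1/8):
H = -1/8 × log_e(1/8) -1/12 × log_e(1/12) -1/4 × log_e(1/4) -5/12 × log_e(5/12) -1/8 × log_e(1/8)
H = 1.4383 nats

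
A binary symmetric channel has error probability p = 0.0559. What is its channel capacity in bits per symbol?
0.6891 bits

For a binary symmetric channel (BSC) with error probability p:
Capacity C = 1 - H(p) bits per symbol

where H(p) = -p log₂(p) - (1-p) log₂(1-p) is the binary entropy function.

H(0.0559) = 0.3109 bits
C = 1 - 0.3109 = 0.6891 bits per symbol

This means we can reliably transmit up to 0.6891 bits of information per channel use.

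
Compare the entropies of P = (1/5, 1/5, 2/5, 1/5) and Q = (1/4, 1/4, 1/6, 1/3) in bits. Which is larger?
Q

Computing entropies in bits:
H(P) = 1.9219
H(Q) = 1.9591

Distribution Q has higher entropy.

Intuition: The distribution closer to uniform (more spread out) has higher entropy.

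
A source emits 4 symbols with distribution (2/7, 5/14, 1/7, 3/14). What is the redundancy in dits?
0.0228 dits

Redundancy measures how far a source is from maximum entropy:
R = H_max - H(X)

Maximum entropy for 4 symbols: H_max = log_10(4) = 0.6021 dits
Actual entropy: H(X) = 0.5792 dits
Redundancy: R = 0.6021 - 0.5792 = 0.0228 dits

This redundancy represents potential for compression: the source could be compressed by 0.0228 dits per symbol.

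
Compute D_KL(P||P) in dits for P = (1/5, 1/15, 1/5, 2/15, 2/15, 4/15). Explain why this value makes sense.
0.0000 dits

KL divergence satisfies the Gibbs inequality: D_KL(P||Q) ≥ 0 for all distributions P, Q.

D_KL(P||Q) = Σ p(x) log(p(x)/q(x))
Each term is p(x) × log_10(p(x)/p(x)) = p(x) × log_10(1) = 0, so the sum is 0.
D_KL(P||Q) = 0.0000 dits

When P = Q, the KL divergence is exactly 0, as there is no 'divergence' between identical distributions.

This non-negativity is a fundamental property: relative entropy cannot be negative because it measures how different Q is from P.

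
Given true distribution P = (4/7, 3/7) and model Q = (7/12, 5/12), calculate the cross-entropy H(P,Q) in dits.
0.2967 dits

Cross-entropy: H(P,Q) = -Σ p(x) log q(x)

Alternatively: H(P,Q) = H(P) + D_KL(P||Q)
H(P) = 0.2966 dits
D_KL(P||Q) = 0.0001 dits

H(P,Q) = 0.2966 + 0.0001 = 0.2967 dits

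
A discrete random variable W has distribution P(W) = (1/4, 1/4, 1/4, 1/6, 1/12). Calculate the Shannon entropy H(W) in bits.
2.2296 bits

Shannon entropy is H(X) = -Σ p(x) log p(x).

For P = (1/4, 1/4, 1/4, 1/6, 1/12):
H = -1/4 × log_2(1/4) -1/4 × log_2(1/4) -1/4 × log_2(1/4) -1/6 × log_2(1/6) -1/12 × log_2(1/12)
H = 2.2296 bits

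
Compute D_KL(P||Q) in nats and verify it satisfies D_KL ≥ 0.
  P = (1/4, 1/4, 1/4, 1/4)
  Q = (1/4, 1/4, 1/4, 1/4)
0.0000 nats

KL divergence satisfies the Gibbs inequality: D_KL(P||Q) ≥ 0 for all distributions P, Q.

D_KL(P||Q) = Σ p(x) log(p(x)/q(x))
Term by term:
  x=0: 1/4 × log_e[(1/4)/(1/4)] = 0.0000
  x=1: 1/4 × log_e[(1/4)/(1/4)] = 0.0000
  x=2: 1/4 × log_e[(1/4)/(1/4)] = 0.0000
  x=3: 1/4 × log_e[(1/4)/(1/4)] = 0.0000
D_KL(P||Q) = 0.0000 nats

D_KL(P||Q) = 0.0000 ≥ 0 ✓

This non-negativity is a fundamental property: relative entropy cannot be negative because it measures how different Q is from P.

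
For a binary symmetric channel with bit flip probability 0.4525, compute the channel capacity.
0.0065 bits

For a binary symmetric channel (BSC) with error probability p:
Capacity C = 1 - H(p) bits per symbol

where H(p) = -p log₂(p) - (1-p) log₂(1-p) is the binary entropy function.

H(0.4525) = 0.9935 bits
C = 1 - 0.9935 = 0.0065 bits per symbol

This means we can reliably transmit up to 0.0065 bits of information per channel use.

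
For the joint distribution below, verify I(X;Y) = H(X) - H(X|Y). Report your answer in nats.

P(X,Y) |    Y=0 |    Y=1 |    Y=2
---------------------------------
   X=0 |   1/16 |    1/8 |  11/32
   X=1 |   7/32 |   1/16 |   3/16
I(X;Y) = 0.0780 nats

Mutual information has multiple equivalent forms:
- I(X;Y) = H(X) - H(X|Y)
- I(X;Y) = H(Y) - H(Y|X)
- I(X;Y) = H(X) + H(Y) - H(X,Y)

Computing all quantities:
H(X) = 0.6912, H(Y) = 1.0067, H(X,Y) = 1.6199
H(X|Y) = 0.6132, H(Y|X) = 0.9287

Verification:
H(X) - H(X|Y) = 0.6912 - 0.6132 = 0.0780
H(Y) - H(Y|X) = 1.0067 - 0.9287 = 0.0780
H(X) + H(Y) - H(X,Y) = 0.6912 + 1.0067 - 1.6199 = 0.0780

All forms give I(X;Y) = 0.0780 nats. ✓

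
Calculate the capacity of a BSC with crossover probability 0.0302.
0.8046 bits

For a binary symmetric channel (BSC) with error probability p:
Capacity C = 1 - H(p) bits per symbol

where H(p) = -p log₂(p) - (1-p) log₂(1-p) is the binary entropy function.

H(0.0302) = 0.1954 bits
C = 1 - 0.1954 = 0.8046 bits per symbol

This means we can reliably transmit up to 0.8046 bits of information per channel use.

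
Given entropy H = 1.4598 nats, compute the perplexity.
4.3051

Perplexity is e^H (or exp(H) for natural log).

H = 1.4598 nats
Perplexity = e^1.4598 = 4.3051

Interpretation: The model's uncertainty is equivalent to choosing uniformly among 4.3 options.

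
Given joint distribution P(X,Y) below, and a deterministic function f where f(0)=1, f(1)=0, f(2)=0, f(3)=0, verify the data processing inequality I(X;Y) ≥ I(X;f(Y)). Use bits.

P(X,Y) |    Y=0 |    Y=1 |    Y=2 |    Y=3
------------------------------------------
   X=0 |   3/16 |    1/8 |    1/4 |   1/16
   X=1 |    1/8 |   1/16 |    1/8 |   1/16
I(X;Y) = 0.0095, I(X;f(Y)) = 0.0009, inequality holds: 0.0095 ≥ 0.0009

Data Processing Inequality: For any Markov chain X → Y → Z, we have I(X;Y) ≥ I(X;Z).

Here Z = f(Y) is a deterministic function of Y, forming X → Y → Z.

Original I(X;Y) = 0.0095 bits

After applying f:
P(X,Z) where Z=f(Y):
- P(X,Z=0) = P(X,Y=1) + P(X,Y=2) + P(X,Y=3)
- P(X,Z=1) = P(X,Y=0)

I(X;Z) = I(X;f(Y)) = 0.0009 bits

Verification: 0.0095 ≥ 0.0009 ✓

Information cannot be created by processing; the function f can only lose information about X.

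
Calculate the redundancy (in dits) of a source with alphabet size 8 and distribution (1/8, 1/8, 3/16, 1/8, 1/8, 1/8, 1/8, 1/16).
0.0142 dits

Redundancy measures how far a source is from maximum entropy:
R = H_max - H(X)

Maximum entropy for 8 symbols: H_max = log_10(8) = 0.9031 dits
Actual entropy: H(X) = 0.8889 dits
Redundancy: R = 0.9031 - 0.8889 = 0.0142 dits

This redundancy represents potential for compression: the source could be compressed by 0.0142 dits per symbol.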